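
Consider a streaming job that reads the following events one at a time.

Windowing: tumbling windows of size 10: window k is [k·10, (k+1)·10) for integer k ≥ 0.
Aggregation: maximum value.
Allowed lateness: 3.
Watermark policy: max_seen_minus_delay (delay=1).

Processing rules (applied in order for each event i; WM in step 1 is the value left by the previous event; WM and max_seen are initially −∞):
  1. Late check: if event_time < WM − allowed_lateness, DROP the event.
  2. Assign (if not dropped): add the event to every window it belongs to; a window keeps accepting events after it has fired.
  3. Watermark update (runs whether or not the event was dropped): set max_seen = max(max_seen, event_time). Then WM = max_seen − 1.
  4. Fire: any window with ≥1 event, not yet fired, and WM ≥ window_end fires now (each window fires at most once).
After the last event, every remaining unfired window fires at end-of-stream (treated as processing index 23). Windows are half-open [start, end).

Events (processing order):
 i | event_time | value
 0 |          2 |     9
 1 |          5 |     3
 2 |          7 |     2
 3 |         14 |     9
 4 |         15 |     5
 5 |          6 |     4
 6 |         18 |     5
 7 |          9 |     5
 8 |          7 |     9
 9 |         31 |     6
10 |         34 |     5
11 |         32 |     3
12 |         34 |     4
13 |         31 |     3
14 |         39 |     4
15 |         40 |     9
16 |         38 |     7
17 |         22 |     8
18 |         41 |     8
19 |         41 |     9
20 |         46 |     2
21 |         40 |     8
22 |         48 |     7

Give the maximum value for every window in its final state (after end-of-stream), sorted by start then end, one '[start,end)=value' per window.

[0,10)=9 [10,20)=9 [30,40)=7 [40,50)=9

i=0 t=2 v=9: → [0,10); WM=1
i=1 t=5 v=3: → [0,10); WM=4
i=2 t=7 v=2: → [0,10); WM=6
i=3 t=14 v=9: → [10,20); WM=13; [0,10) fires=9
i=4 t=15 v=5: → [10,20); WM=14
i=5 t=6 v=4: DROP (t<14-3); WM=14
i=6 t=18 v=5: → [10,20); WM=17
i=7 t=9 v=5: DROP (t<17-3); WM=17
i=8 t=7 v=9: DROP (t<17-3); WM=17
i=9 t=31 v=6: → [30,40); WM=30; [10,20) fires=9
i=10 t=34 v=5: → [30,40); WM=33
i=11 t=32 v=3: → [30,40); WM=33
i=12 t=34 v=4: → [30,40); WM=33
i=13 t=31 v=3: → [30,40); WM=33
i=14 t=39 v=4: → [30,40); WM=38
i=15 t=40 v=9: → [40,50); WM=39
i=16 t=38 v=7: → [30,40); WM=39
i=17 t=22 v=8: DROP (t<39-3); WM=39
i=18 t=41 v=8: → [40,50); WM=40; [30,40) fires=7
i=19 t=41 v=9: → [40,50); WM=40
i=20 t=46 v=2: → [40,50); WM=45
i=21 t=40 v=8: DROP (t<45-3); WM=45
i=22 t=48 v=7: → [40,50); WM=47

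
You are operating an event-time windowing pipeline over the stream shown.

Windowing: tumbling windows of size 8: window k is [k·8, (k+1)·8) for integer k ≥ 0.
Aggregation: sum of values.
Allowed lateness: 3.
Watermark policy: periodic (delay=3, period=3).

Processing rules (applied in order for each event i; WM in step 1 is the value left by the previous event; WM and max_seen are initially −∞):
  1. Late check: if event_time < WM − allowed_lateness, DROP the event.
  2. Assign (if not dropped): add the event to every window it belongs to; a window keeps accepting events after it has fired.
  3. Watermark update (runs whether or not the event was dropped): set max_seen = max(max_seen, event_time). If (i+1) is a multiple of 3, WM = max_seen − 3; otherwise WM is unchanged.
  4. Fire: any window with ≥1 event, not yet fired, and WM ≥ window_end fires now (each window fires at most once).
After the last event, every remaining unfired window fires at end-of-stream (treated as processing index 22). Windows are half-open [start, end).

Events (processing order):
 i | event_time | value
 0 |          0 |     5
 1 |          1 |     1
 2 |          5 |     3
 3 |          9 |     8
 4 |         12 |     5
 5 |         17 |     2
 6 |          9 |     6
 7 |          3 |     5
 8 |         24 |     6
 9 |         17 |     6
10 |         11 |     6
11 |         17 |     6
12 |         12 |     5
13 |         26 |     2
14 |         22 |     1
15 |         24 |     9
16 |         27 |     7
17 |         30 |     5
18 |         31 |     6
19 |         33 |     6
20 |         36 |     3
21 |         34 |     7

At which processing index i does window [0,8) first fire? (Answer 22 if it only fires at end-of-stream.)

5

i=0 t=0 v=5: → [0,8); WM=−∞
i=1 t=1 v=1: → [0,8); WM=−∞
i=2 t=5 v=3: → [0,8); WM=2
i=3 t=9 v=8: → [8,16); WM=2
i=4 t=12 v=5: → [8,16); WM=2
i=5 t=17 v=2: → [16,24); WM=14; [0,8) fires=9
i=6 t=9 v=6: DROP (t<14-3); WM=14
i=7 t=3 v=5: DROP (t<14-3); WM=14
i=8 t=24 v=6: → [24,32); WM=21; [8,16) fires=13
i=9 t=17 v=6: DROP (t<21-3); WM=21
i=10 t=11 v=6: DROP (t<21-3); WM=21
i=11 t=17 v=6: DROP (t<21-3); WM=21
i=12 t=12 v=5: DROP (t<21-3); WM=21
i=13 t=26 v=2: → [24,32); WM=21
i=14 t=22 v=1: → [16,24); WM=23
i=15 t=24 v=9: → [24,32); WM=23
i=16 t=27 v=7: → [24,32); WM=23
i=17 t=30 v=5: → [24,32); WM=27; [16,24) fires=3
i=18 t=31 v=6: → [24,32); WM=27
i=19 t=33 v=6: → [32,40); WM=27
i=20 t=36 v=3: → [32,40); WM=33; [24,32) fires=35
i=21 t=34 v=7: → [32,40); WM=33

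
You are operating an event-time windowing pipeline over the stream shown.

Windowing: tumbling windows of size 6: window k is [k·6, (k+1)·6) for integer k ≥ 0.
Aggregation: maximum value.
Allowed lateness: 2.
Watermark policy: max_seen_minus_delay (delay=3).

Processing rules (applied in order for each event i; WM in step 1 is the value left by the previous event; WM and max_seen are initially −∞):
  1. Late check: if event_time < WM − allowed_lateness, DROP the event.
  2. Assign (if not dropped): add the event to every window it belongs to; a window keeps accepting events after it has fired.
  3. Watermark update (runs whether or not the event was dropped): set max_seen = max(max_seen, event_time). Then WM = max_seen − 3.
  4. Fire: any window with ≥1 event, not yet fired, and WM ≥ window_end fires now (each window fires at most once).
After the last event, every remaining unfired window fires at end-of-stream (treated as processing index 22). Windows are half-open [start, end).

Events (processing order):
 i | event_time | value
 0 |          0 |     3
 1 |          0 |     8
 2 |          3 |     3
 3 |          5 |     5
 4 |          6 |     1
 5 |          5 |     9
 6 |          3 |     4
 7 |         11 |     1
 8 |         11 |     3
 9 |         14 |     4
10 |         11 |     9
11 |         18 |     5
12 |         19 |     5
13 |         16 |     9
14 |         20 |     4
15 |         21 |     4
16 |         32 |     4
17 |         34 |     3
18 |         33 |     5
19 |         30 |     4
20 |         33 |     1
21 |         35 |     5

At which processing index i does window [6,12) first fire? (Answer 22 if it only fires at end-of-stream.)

i=0 t=0 v=3: → [0,6); WM=-3
i=1 t=0 v=8: → [0,6); WM=-3
i=2 t=3 v=3: → [0,6); WM=0
i=3 t=5 v=5: → [0,6); WM=2
i=4 t=6 v=1: → [6,12); WM=3
i=5 t=5 v=9: → [0,6); WM=3
i=6 t=3 v=4: → [0,6); WM=3
i=7 t=11 v=1: → [6,12); WM=8; [0,6) fires=9
i=8 t=11 v=3: → [6,12); WM=8
i=9 t=14 v=4: → [12,18); WM=11
i=10 t=11 v=9: → [6,12); WM=11
i=11 t=18 v=5: → [18,24); WM=15; [6,12) fires=9
i=12 t=19 v=5: → [18,24); WM=16
i=13 t=16 v=9: → [12,18); WM=16
i=14 t=20 v=4: → [18,24); WM=17
i=15 t=21 v=4: → [18,24); WM=18; [12,18) fires=9
i=16 t=32 v=4: → [30,36); WM=29; [18,24) fires=5
i=17 t=34 v=3: → [30,36); WM=31
i=18 t=33 v=5: → [30,36); WM=31
i=19 t=30 v=4: → [30,36); WM=31
i=20 t=33 v=1: → [30,36); WM=31
i=21 t=35 v=5: → [30,36); WM=32

11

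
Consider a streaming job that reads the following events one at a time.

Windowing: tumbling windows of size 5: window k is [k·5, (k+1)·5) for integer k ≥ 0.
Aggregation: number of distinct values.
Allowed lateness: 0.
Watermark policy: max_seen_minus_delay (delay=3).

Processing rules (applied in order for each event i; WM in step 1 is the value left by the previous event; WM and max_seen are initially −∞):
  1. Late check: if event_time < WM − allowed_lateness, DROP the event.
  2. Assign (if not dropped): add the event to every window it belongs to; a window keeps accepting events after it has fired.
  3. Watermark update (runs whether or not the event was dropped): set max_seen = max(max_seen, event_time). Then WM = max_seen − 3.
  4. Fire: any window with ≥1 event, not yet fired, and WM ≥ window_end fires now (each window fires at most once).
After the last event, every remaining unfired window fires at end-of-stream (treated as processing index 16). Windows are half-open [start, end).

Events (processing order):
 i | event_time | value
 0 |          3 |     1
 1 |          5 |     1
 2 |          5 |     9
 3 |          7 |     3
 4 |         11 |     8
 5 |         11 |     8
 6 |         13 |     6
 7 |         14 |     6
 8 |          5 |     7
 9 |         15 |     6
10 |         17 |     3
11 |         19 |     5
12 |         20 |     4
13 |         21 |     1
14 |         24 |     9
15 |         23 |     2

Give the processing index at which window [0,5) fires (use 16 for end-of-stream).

4

i=0 t=3 v=1: → [0,5); WM=0
i=1 t=5 v=1: → [5,10); WM=2
i=2 t=5 v=9: → [5,10); WM=2
i=3 t=7 v=3: → [5,10); WM=4
i=4 t=11 v=8: → [10,15); WM=8; [0,5) fires=1
i=5 t=11 v=8: → [10,15); WM=8
i=6 t=13 v=6: → [10,15); WM=10; [5,10) fires=3
i=7 t=14 v=6: → [10,15); WM=11
i=8 t=5 v=7: DROP (t<11-0); WM=11
i=9 t=15 v=6: → [15,20); WM=12
i=10 t=17 v=3: → [15,20); WM=14
i=11 t=19 v=5: → [15,20); WM=16; [10,15) fires=2
i=12 t=20 v=4: → [20,25); WM=17
i=13 t=21 v=1: → [20,25); WM=18
i=14 t=24 v=9: → [20,25); WM=21; [15,20) fires=3
i=15 t=23 v=2: → [20,25); WM=21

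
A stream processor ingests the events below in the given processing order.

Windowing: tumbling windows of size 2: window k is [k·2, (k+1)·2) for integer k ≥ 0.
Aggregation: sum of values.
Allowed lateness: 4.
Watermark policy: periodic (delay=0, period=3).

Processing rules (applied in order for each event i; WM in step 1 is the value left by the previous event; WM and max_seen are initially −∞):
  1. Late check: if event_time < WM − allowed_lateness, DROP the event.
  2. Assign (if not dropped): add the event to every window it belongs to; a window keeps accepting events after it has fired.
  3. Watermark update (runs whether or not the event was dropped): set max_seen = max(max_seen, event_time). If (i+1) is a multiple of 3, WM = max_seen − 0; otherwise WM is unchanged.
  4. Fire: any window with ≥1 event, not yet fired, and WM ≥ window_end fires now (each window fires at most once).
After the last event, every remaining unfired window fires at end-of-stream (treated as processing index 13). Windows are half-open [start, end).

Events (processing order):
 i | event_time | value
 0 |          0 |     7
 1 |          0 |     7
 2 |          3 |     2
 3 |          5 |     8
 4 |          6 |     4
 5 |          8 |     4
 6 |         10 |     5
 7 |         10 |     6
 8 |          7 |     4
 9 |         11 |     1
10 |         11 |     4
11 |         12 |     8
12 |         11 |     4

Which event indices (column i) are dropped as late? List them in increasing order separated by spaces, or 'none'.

i=0 t=0 v=7: → [0,2); WM=−∞
i=1 t=0 v=7: → [0,2); WM=−∞
i=2 t=3 v=2: → [2,4); WM=3; [0,2) fires=14
i=3 t=5 v=8: → [4,6); WM=3
i=4 t=6 v=4: → [6,8); WM=3
i=5 t=8 v=4: → [8,10); WM=8; [2,4) fires=2 [4,6) fires=8 [6,8) fires=4
i=6 t=10 v=5: → [10,12); WM=8
i=7 t=10 v=6: → [10,12); WM=8
i=8 t=7 v=4: → [6,8); WM=10; [8,10) fires=4
i=9 t=11 v=1: → [10,12); WM=10
i=10 t=11 v=4: → [10,12); WM=10
i=11 t=12 v=8: → [12,14); WM=12; [10,12) fires=16
i=12 t=11 v=4: → [10,12); WM=12

none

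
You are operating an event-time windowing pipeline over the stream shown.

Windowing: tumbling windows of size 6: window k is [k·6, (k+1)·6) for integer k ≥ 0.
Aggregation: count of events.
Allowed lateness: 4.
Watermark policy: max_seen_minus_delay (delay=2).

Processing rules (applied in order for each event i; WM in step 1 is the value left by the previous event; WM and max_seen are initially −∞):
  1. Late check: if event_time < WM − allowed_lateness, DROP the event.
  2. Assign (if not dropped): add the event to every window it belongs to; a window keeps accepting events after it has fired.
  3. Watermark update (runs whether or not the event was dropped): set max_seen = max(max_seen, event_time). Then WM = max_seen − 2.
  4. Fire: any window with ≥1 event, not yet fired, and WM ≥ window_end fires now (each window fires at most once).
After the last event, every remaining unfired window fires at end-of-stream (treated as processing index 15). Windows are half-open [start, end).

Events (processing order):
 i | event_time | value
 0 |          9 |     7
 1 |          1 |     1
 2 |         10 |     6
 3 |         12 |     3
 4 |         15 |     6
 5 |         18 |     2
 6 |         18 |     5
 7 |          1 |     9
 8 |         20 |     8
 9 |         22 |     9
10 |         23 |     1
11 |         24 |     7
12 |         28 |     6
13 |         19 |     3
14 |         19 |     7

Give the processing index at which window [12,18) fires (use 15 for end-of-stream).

i=0 t=9 v=7: → [6,12); WM=7
i=1 t=1 v=1: DROP (t<7-4); WM=7
i=2 t=10 v=6: → [6,12); WM=8
i=3 t=12 v=3: → [12,18); WM=10
i=4 t=15 v=6: → [12,18); WM=13; [6,12) fires=2
i=5 t=18 v=2: → [18,24); WM=16
i=6 t=18 v=5: → [18,24); WM=16
i=7 t=1 v=9: DROP (t<16-4); WM=16
i=8 t=20 v=8: → [18,24); WM=18; [12,18) fires=2
i=9 t=22 v=9: → [18,24); WM=20
i=10 t=23 v=1: → [18,24); WM=21
i=11 t=24 v=7: → [24,30); WM=22
i=12 t=28 v=6: → [24,30); WM=26; [18,24) fires=5
i=13 t=19 v=3: DROP (t<26-4); WM=26
i=14 t=19 v=7: DROP (t<26-4); WM=26

8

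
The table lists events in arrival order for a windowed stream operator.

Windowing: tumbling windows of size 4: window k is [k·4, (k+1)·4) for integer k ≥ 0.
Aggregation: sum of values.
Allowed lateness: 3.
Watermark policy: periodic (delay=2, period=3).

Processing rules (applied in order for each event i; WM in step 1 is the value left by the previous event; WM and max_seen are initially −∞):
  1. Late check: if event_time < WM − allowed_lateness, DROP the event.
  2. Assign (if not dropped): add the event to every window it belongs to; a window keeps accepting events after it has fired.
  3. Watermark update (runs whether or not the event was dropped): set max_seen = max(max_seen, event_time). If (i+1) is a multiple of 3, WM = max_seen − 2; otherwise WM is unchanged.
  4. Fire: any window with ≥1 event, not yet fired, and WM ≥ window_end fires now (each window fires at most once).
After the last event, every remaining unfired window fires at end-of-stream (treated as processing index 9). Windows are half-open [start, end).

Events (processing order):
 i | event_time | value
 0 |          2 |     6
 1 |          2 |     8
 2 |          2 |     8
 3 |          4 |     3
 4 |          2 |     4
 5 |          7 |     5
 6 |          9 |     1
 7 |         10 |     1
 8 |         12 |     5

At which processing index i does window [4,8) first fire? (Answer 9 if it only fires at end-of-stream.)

8

i=0 t=2 v=6: → [0,4); WM=−∞
i=1 t=2 v=8: → [0,4); WM=−∞
i=2 t=2 v=8: → [0,4); WM=0
i=3 t=4 v=3: → [4,8); WM=0
i=4 t=2 v=4: → [0,4); WM=0
i=5 t=7 v=5: → [4,8); WM=5; [0,4) fires=26
i=6 t=9 v=1: → [8,12); WM=5
i=7 t=10 v=1: → [8,12); WM=5
i=8 t=12 v=5: → [12,16); WM=10; [4,8) fires=8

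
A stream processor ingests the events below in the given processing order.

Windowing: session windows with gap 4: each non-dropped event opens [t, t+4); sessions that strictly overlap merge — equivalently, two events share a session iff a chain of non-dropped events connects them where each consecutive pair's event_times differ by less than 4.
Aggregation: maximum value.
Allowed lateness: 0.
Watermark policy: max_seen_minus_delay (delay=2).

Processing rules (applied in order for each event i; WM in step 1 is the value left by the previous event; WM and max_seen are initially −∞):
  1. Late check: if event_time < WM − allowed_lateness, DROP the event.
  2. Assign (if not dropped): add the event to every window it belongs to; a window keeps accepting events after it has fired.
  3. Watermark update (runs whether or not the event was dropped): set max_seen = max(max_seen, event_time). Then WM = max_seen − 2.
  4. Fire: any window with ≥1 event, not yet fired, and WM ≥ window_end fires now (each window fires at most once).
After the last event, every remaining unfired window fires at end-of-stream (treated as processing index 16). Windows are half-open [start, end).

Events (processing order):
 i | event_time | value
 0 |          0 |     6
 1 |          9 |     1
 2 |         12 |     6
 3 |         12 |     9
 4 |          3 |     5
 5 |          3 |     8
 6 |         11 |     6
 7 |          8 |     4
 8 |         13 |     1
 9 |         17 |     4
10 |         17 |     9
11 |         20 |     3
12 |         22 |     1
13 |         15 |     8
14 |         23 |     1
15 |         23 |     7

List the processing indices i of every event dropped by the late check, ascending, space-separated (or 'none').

i=0 t=0 v=6: → [0,4); WM=-2
i=1 t=9 v=1: → [9,13); WM=7
i=2 t=12 v=6: → [9,16); WM=10
i=3 t=12 v=9: → [9,16); WM=10
i=4 t=3 v=5: DROP (t<10-0); WM=10
i=5 t=3 v=8: DROP (t<10-0); WM=10
i=6 t=11 v=6: → [9,16); WM=10
i=7 t=8 v=4: DROP (t<10-0); WM=10
i=8 t=13 v=1: → [9,17); WM=11
i=9 t=17 v=4: → [17,21); WM=15
i=10 t=17 v=9: → [17,21); WM=15
i=11 t=20 v=3: → [17,24); WM=18
i=12 t=22 v=1: → [17,26); WM=20
i=13 t=15 v=8: DROP (t<20-0); WM=20
i=14 t=23 v=1: → [17,27); WM=21
i=15 t=23 v=7: → [17,27); WM=21

4 5 7 13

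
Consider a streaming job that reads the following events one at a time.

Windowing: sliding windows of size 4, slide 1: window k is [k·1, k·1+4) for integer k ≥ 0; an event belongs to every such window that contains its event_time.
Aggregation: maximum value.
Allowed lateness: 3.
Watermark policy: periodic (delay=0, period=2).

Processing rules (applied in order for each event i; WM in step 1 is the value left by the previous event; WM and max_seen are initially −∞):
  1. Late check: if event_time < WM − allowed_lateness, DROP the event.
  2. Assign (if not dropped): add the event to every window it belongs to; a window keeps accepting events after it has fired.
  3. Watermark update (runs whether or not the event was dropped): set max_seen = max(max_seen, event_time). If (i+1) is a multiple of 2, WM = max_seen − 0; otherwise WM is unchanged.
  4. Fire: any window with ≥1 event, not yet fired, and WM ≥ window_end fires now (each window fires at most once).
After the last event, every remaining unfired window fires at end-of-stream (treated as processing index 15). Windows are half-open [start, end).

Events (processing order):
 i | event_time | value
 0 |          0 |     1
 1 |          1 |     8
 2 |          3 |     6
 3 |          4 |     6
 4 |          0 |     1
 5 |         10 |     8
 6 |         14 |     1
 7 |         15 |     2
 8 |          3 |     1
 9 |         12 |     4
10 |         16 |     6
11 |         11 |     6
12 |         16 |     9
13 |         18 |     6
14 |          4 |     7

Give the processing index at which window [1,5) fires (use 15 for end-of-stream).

i=0 t=0 v=1: → [0,4); WM=−∞
i=1 t=1 v=8: → [1,5),[0,4); WM=1
i=2 t=3 v=6: → [3,7),[2,6),[1,5),[0,4); WM=1
i=3 t=4 v=6: → [4,8),[3,7),[2,6),[1,5); WM=4; [0,4) fires=8
i=4 t=0 v=1: DROP (t<4-3); WM=4
i=5 t=10 v=8: → [10,14),[9,13),[8,12),[7,11); WM=10; [1,5) fires=8 [2,6) fires=6 [3,7) fires=6 [4,8) fires=6
i=6 t=14 v=1: → [14,18),[13,17),[12,16),[11,15); WM=10
i=7 t=15 v=2: → [15,19),[14,18),[13,17),[12,16); WM=15; [7,11) fires=8 [8,12) fires=8 [9,13) fires=8 [10,14) fires=8 [11,15) fires=1
i=8 t=3 v=1: DROP (t<15-3); WM=15
i=9 t=12 v=4: → [12,16),[11,15),[10,14),[9,13); WM=15
i=10 t=16 v=6: → [16,20),[15,19),[14,18),[13,17); WM=15
i=11 t=11 v=6: DROP (t<15-3); WM=16; [12,16) fires=4
i=12 t=16 v=9: → [16,20),[15,19),[14,18),[13,17); WM=16
i=13 t=18 v=6: → [18,22),[17,21),[16,20),[15,19); WM=18; [13,17) fires=9 [14,18) fires=9
i=14 t=4 v=7: DROP (t<18-3); WM=18

5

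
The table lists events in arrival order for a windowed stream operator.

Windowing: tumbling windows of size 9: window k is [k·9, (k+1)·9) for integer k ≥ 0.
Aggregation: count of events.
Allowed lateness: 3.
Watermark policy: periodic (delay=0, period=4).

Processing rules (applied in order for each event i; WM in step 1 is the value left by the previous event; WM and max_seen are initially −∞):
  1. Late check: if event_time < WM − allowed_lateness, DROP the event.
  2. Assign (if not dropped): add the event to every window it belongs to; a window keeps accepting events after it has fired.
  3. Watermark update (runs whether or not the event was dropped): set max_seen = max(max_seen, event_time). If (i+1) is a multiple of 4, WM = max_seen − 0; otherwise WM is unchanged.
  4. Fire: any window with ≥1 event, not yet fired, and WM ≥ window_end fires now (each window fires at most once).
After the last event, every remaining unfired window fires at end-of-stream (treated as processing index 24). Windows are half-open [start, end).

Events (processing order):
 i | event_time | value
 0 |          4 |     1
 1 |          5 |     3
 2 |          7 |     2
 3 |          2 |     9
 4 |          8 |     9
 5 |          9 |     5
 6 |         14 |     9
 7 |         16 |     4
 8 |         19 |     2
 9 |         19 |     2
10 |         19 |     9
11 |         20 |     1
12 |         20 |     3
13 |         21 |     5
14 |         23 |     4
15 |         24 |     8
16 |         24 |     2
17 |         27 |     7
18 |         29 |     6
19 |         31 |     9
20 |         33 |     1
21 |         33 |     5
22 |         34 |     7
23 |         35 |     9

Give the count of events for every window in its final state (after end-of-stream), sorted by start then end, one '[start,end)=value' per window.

i=0 t=4 v=1: → [0,9); WM=−∞
i=1 t=5 v=3: → [0,9); WM=−∞
i=2 t=7 v=2: → [0,9); WM=−∞
i=3 t=2 v=9: → [0,9); WM=7
i=4 t=8 v=9: → [0,9); WM=7
i=5 t=9 v=5: → [9,18); WM=7
i=6 t=14 v=9: → [9,18); WM=7
i=7 t=16 v=4: → [9,18); WM=16; [0,9) fires=5
i=8 t=19 v=2: → [18,27); WM=16
i=9 t=19 v=2: → [18,27); WM=16
i=10 t=19 v=9: → [18,27); WM=16
i=11 t=20 v=1: → [18,27); WM=20; [9,18) fires=3
i=12 t=20 v=3: → [18,27); WM=20
i=13 t=21 v=5: → [18,27); WM=20
i=14 t=23 v=4: → [18,27); WM=20
i=15 t=24 v=8: → [18,27); WM=24
i=16 t=24 v=2: → [18,27); WM=24
i=17 t=27 v=7: → [27,36); WM=24
i=18 t=29 v=6: → [27,36); WM=24
i=19 t=31 v=9: → [27,36); WM=31; [18,27) fires=9
i=20 t=33 v=1: → [27,36); WM=31
i=21 t=33 v=5: → [27,36); WM=31
i=22 t=34 v=7: → [27,36); WM=31
i=23 t=35 v=9: → [27,36); WM=35

[0,9)=5 [9,18)=3 [18,27)=9 [27,36)=7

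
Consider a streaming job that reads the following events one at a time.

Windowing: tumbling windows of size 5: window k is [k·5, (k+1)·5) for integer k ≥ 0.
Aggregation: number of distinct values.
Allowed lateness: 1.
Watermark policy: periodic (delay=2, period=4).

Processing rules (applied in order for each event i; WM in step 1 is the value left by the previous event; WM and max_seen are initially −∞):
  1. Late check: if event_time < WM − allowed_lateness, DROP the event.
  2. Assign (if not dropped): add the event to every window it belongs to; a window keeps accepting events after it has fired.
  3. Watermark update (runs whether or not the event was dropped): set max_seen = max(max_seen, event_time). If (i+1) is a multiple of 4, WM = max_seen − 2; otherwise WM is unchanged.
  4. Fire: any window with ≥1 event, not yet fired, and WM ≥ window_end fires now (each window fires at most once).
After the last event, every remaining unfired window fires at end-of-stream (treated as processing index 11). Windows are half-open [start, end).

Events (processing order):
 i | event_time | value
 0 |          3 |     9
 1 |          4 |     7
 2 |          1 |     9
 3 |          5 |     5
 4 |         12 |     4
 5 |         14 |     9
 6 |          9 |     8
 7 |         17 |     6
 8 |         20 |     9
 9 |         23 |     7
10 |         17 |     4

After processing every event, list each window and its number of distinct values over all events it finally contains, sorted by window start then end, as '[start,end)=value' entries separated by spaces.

i=0 t=3 v=9: → [0,5); WM=−∞
i=1 t=4 v=7: → [0,5); WM=−∞
i=2 t=1 v=9: → [0,5); WM=−∞
i=3 t=5 v=5: → [5,10); WM=3
i=4 t=12 v=4: → [10,15); WM=3
i=5 t=14 v=9: → [10,15); WM=3
i=6 t=9 v=8: → [5,10); WM=3
i=7 t=17 v=6: → [15,20); WM=15; [0,5) fires=2 [5,10) fires=2 [10,15) fires=2
i=8 t=20 v=9: → [20,25); WM=15
i=9 t=23 v=7: → [20,25); WM=15
i=10 t=17 v=4: → [15,20); WM=15

[0,5)=2 [5,10)=2 [10,15)=2 [15,20)=2 [20,25)=2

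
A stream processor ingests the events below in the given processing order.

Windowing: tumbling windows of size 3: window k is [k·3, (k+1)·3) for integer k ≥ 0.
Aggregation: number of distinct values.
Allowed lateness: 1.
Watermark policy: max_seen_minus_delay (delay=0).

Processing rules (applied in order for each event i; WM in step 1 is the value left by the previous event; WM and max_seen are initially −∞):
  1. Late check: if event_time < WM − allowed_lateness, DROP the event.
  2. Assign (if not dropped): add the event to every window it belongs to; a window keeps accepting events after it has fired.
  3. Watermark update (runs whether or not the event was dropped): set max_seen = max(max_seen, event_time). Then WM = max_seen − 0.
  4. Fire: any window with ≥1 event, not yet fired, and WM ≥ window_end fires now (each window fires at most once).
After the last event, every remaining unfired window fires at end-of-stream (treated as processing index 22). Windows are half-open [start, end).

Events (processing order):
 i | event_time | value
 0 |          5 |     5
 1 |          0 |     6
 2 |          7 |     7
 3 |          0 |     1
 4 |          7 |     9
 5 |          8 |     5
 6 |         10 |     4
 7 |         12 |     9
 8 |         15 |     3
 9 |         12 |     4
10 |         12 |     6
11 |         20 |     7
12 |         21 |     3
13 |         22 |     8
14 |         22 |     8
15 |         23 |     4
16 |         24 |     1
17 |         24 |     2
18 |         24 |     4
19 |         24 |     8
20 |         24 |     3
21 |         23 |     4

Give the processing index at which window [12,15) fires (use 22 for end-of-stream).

i=0 t=5 v=5: → [3,6); WM=5
i=1 t=0 v=6: DROP (t<5-1); WM=5
i=2 t=7 v=7: → [6,9); WM=7; [3,6) fires=1
i=3 t=0 v=1: DROP (t<7-1); WM=7
i=4 t=7 v=9: → [6,9); WM=7
i=5 t=8 v=5: → [6,9); WM=8
i=6 t=10 v=4: → [9,12); WM=10; [6,9) fires=3
i=7 t=12 v=9: → [12,15); WM=12; [9,12) fires=1
i=8 t=15 v=3: → [15,18); WM=15; [12,15) fires=1
i=9 t=12 v=4: DROP (t<15-1); WM=15
i=10 t=12 v=6: DROP (t<15-1); WM=15
i=11 t=20 v=7: → [18,21); WM=20; [15,18) fires=1
i=12 t=21 v=3: → [21,24); WM=21; [18,21) fires=1
i=13 t=22 v=8: → [21,24); WM=22
i=14 t=22 v=8: → [21,24); WM=22
i=15 t=23 v=4: → [21,24); WM=23
i=16 t=24 v=1: → [24,27); WM=24; [21,24) fires=3
i=17 t=24 v=2: → [24,27); WM=24
i=18 t=24 v=4: → [24,27); WM=24
i=19 t=24 v=8: → [24,27); WM=24
i=20 t=24 v=3: → [24,27); WM=24
i=21 t=23 v=4: → [21,24); WM=24

8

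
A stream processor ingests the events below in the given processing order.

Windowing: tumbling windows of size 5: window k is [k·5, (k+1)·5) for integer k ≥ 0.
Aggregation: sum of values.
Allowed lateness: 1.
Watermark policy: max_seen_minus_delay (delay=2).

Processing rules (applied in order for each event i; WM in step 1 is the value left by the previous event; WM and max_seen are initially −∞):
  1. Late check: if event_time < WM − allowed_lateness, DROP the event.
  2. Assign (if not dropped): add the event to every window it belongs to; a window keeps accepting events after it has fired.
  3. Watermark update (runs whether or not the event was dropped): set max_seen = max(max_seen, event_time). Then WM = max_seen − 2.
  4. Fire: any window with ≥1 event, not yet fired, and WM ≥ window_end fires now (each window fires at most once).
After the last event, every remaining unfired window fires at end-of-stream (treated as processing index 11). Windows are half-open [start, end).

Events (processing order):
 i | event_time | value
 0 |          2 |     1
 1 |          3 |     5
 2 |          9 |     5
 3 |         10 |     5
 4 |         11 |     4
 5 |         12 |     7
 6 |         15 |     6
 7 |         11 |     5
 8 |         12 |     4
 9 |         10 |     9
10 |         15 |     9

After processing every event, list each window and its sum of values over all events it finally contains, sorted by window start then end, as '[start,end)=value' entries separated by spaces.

i=0 t=2 v=1: → [0,5); WM=0
i=1 t=3 v=5: → [0,5); WM=1
i=2 t=9 v=5: → [5,10); WM=7; [0,5) fires=6
i=3 t=10 v=5: → [10,15); WM=8
i=4 t=11 v=4: → [10,15); WM=9
i=5 t=12 v=7: → [10,15); WM=10; [5,10) fires=5
i=6 t=15 v=6: → [15,20); WM=13
i=7 t=11 v=5: DROP (t<13-1); WM=13
i=8 t=12 v=4: → [10,15); WM=13
i=9 t=10 v=9: DROP (t<13-1); WM=13
i=10 t=15 v=9: → [15,20); WM=13

[0,5)=6 [5,10)=5 [10,15)=20 [15,20)=15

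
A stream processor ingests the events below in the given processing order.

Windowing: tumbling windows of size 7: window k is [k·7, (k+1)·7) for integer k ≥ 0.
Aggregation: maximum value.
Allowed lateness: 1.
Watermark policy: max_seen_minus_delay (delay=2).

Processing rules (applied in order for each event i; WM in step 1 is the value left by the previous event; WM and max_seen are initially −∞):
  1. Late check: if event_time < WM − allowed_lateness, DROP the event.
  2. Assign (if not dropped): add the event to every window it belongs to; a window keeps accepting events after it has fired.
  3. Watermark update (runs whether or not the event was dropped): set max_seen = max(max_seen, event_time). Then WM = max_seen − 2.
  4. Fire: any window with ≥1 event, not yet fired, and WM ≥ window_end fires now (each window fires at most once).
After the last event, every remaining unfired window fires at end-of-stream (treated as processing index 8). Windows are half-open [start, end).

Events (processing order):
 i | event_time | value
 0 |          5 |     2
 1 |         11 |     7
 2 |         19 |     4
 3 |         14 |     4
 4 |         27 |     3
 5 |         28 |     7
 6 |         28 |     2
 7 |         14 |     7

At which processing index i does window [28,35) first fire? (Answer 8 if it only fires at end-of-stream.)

8

i=0 t=5 v=2: → [0,7); WM=3
i=1 t=11 v=7: → [7,14); WM=9; [0,7) fires=2
i=2 t=19 v=4: → [14,21); WM=17; [7,14) fires=7
i=3 t=14 v=4: DROP (t<17-1); WM=17
i=4 t=27 v=3: → [21,28); WM=25; [14,21) fires=4
i=5 t=28 v=7: → [28,35); WM=26
i=6 t=28 v=2: → [28,35); WM=26
i=7 t=14 v=7: DROP (t<26-1); WM=26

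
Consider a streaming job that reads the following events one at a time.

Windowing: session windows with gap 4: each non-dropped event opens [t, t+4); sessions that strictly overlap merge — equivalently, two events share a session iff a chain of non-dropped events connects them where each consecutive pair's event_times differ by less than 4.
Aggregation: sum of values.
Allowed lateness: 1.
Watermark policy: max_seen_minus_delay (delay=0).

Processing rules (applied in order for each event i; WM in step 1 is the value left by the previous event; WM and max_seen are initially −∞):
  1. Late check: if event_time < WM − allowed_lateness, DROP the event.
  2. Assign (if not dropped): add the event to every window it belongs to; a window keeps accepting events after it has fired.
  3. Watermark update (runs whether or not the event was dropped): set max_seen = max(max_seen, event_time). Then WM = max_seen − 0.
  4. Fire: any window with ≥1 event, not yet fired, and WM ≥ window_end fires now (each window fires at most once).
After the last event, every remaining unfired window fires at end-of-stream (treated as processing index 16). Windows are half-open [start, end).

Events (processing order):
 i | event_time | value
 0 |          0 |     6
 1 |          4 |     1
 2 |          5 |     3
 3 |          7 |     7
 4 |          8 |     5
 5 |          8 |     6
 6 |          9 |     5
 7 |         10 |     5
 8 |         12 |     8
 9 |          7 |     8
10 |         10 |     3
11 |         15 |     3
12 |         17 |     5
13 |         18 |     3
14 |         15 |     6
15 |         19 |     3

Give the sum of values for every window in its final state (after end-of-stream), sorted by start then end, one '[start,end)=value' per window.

[0,4)=6 [4,23)=54

i=0 t=0 v=6: → [0,4); WM=0
i=1 t=4 v=1: → [4,8); WM=4
i=2 t=5 v=3: → [4,9); WM=5
i=3 t=7 v=7: → [4,11); WM=7
i=4 t=8 v=5: → [4,12); WM=8
i=5 t=8 v=6: → [4,12); WM=8
i=6 t=9 v=5: → [4,13); WM=9
i=7 t=10 v=5: → [4,14); WM=10
i=8 t=12 v=8: → [4,16); WM=12
i=9 t=7 v=8: DROP (t<12-1); WM=12
i=10 t=10 v=3: DROP (t<12-1); WM=12
i=11 t=15 v=3: → [4,19); WM=15
i=12 t=17 v=5: → [4,21); WM=17
i=13 t=18 v=3: → [4,22); WM=18
i=14 t=15 v=6: DROP (t<18-1); WM=18
i=15 t=19 v=3: → [4,23); WM=19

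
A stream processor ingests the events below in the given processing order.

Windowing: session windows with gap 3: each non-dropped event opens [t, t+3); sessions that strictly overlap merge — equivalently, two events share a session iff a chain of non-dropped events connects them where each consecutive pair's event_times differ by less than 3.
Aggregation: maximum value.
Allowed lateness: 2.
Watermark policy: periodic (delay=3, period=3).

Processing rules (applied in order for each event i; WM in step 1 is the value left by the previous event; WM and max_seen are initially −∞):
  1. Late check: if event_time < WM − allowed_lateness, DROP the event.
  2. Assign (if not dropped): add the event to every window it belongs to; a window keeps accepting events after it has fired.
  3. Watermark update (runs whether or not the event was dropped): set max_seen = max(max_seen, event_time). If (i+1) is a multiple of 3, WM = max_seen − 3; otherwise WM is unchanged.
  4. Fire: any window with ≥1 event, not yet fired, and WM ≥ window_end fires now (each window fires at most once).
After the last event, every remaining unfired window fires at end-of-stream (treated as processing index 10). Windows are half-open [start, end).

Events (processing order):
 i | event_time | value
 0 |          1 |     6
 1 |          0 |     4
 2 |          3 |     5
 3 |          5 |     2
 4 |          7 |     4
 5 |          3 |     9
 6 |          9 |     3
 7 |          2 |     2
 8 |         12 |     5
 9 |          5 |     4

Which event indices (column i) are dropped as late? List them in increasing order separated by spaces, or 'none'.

9

i=0 t=1 v=6: → [1,4); WM=−∞
i=1 t=0 v=4: → [0,4); WM=−∞
i=2 t=3 v=5: → [0,6); WM=0
i=3 t=5 v=2: → [0,8); WM=0
i=4 t=7 v=4: → [0,10); WM=0
i=5 t=3 v=9: → [0,10); WM=4
i=6 t=9 v=3: → [0,12); WM=4
i=7 t=2 v=2: → [0,12); WM=4
i=8 t=12 v=5: → [12,15); WM=9
i=9 t=5 v=4: DROP (t<9-2); WM=9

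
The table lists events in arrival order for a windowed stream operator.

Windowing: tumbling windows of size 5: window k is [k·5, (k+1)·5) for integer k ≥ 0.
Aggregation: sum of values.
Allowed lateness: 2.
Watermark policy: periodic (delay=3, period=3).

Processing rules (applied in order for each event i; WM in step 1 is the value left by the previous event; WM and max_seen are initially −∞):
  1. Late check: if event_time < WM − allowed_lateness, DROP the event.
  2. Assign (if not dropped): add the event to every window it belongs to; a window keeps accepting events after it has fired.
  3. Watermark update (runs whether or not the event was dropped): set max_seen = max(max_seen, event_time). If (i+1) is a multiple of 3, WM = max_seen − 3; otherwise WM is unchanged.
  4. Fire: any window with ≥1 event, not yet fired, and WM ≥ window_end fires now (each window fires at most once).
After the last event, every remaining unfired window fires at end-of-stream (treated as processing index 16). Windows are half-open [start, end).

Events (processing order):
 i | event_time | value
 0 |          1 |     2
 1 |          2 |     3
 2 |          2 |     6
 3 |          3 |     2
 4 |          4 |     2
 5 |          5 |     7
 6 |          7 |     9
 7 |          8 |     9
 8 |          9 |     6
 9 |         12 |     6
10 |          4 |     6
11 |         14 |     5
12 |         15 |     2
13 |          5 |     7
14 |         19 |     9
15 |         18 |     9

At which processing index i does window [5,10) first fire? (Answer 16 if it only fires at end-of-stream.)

i=0 t=1 v=2: → [0,5); WM=−∞
i=1 t=2 v=3: → [0,5); WM=−∞
i=2 t=2 v=6: → [0,5); WM=-1
i=3 t=3 v=2: → [0,5); WM=-1
i=4 t=4 v=2: → [0,5); WM=-1
i=5 t=5 v=7: → [5,10); WM=2
i=6 t=7 v=9: → [5,10); WM=2
i=7 t=8 v=9: → [5,10); WM=2
i=8 t=9 v=6: → [5,10); WM=6; [0,5) fires=15
i=9 t=12 v=6: → [10,15); WM=6
i=10 t=4 v=6: → [0,5); WM=6
i=11 t=14 v=5: → [10,15); WM=11; [5,10) fires=31
i=12 t=15 v=2: → [15,20); WM=11
i=13 t=5 v=7: DROP (t<11-2); WM=11
i=14 t=19 v=9: → [15,20); WM=16; [10,15) fires=11
i=15 t=18 v=9: → [15,20); WM=16

11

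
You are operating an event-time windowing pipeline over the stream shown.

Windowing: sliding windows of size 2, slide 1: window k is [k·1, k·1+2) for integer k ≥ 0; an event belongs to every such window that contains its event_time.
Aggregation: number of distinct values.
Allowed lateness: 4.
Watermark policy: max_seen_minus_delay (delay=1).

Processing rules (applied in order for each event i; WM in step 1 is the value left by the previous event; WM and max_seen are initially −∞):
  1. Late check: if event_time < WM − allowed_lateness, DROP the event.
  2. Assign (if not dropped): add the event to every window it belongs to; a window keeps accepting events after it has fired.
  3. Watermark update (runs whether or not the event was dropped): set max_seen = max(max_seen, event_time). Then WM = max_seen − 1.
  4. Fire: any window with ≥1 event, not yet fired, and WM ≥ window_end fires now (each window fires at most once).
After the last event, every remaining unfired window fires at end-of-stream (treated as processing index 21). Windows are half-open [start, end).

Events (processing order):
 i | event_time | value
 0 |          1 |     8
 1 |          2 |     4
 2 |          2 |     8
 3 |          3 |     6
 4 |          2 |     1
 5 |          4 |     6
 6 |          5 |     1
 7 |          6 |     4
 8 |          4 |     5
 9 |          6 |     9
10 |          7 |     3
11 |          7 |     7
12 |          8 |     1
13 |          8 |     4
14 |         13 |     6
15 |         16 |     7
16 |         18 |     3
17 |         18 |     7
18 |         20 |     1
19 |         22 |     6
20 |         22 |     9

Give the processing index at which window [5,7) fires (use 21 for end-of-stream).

i=0 t=1 v=8: → [1,3),[0,2); WM=0
i=1 t=2 v=4: → [2,4),[1,3); WM=1
i=2 t=2 v=8: → [2,4),[1,3); WM=1
i=3 t=3 v=6: → [3,5),[2,4); WM=2; [0,2) fires=1
i=4 t=2 v=1: → [2,4),[1,3); WM=2
i=5 t=4 v=6: → [4,6),[3,5); WM=3; [1,3) fires=3
i=6 t=5 v=1: → [5,7),[4,6); WM=4; [2,4) fires=4
i=7 t=6 v=4: → [6,8),[5,7); WM=5; [3,5) fires=1
i=8 t=4 v=5: → [4,6),[3,5); WM=5
i=9 t=6 v=9: → [6,8),[5,7); WM=5
i=10 t=7 v=3: → [7,9),[6,8); WM=6; [4,6) fires=3
i=11 t=7 v=7: → [7,9),[6,8); WM=6
i=12 t=8 v=1: → [8,10),[7,9); WM=7; [5,7) fires=3
i=13 t=8 v=4: → [8,10),[7,9); WM=7
i=14 t=13 v=6: → [13,15),[12,14); WM=12; [6,8) fires=4 [7,9) fires=4 [8,10) fires=2
i=15 t=16 v=7: → [16,18),[15,17); WM=15; [12,14) fires=1 [13,15) fires=1
i=16 t=18 v=3: → [18,20),[17,19); WM=17; [15,17) fires=1
i=17 t=18 v=7: → [18,20),[17,19); WM=17
i=18 t=20 v=1: → [20,22),[19,21); WM=19; [16,18) fires=1 [17,19) fires=2
i=19 t=22 v=6: → [22,24),[21,23); WM=21; [18,20) fires=2 [19,21) fires=1
i=20 t=22 v=9: → [22,24),[21,23); WM=21

12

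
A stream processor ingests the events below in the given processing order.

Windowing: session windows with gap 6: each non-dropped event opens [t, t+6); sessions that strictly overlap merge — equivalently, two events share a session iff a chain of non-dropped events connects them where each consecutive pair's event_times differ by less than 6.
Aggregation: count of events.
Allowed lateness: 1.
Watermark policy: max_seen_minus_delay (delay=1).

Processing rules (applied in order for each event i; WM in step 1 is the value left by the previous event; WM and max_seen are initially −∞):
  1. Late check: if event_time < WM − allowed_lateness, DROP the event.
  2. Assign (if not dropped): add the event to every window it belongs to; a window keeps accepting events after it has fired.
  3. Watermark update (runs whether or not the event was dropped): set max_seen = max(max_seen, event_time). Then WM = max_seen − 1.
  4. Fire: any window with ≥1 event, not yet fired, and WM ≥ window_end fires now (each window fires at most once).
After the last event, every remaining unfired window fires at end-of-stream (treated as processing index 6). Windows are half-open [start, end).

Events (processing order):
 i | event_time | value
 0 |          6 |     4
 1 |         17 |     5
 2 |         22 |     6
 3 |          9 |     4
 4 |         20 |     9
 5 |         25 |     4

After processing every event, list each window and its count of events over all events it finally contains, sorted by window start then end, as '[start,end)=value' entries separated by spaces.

i=0 t=6 v=4: → [6,12); WM=5
i=1 t=17 v=5: → [17,23); WM=16
i=2 t=22 v=6: → [17,28); WM=21
i=3 t=9 v=4: DROP (t<21-1); WM=21
i=4 t=20 v=9: → [17,28); WM=21
i=5 t=25 v=4: → [17,31); WM=24

[6,12)=1 [17,31)=4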